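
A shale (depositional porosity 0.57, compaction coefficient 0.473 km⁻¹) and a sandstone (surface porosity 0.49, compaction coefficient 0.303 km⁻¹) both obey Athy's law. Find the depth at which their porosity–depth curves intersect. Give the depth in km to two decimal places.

0.89 km

Set φ₀ₐ e^(−kₐZ) = φ₀ᵦ e^(−kᵦZ) ⇒ ln(φ₀ₐ/φ₀ᵦ) = (kₐ − kᵦ)·Z
Z = ln(0.57/0.49) / (0.473 − 0.303) = 0.1512 / 0.17 = 0.890 km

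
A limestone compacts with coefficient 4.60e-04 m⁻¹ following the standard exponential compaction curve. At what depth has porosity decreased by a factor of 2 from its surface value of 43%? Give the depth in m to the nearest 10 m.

1510 m

Working in km (1 km = 1000 m; β in km⁻¹ = β in m⁻¹ × 1000):
phi/phi₀ = 1/2 ⇒ exp(−β·z) = 1/2 ⇒ z = ln(2) / β
z = 0.6931 / 0.46 = 1.507 km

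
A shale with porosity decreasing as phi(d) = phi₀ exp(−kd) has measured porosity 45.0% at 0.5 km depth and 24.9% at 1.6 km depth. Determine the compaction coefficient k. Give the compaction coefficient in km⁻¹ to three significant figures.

Athy: phi(d) = phi₀ e^(−kd) ⇒ phi₁/phi₂ = e^{k(d₂−d₁)} ⇒ k = ln(phi₁/phi₂)/(d₂−d₁)
k = ln(0.45/0.249) / (1.6 − 0.5) = ln(1.807) / 1.1 = 0.5918 / 1.1 = 0.538 km⁻¹

0.538 km⁻¹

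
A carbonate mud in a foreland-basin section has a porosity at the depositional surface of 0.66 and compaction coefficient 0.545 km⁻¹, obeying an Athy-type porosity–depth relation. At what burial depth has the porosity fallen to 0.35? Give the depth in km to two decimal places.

Invert Athy's law: d = ln(phi₀/phi) / c
d = ln(0.66/0.35) / 0.545 = ln(1.886) / 0.545 = 0.6343 / 0.545 = 1.164 km

1.16 km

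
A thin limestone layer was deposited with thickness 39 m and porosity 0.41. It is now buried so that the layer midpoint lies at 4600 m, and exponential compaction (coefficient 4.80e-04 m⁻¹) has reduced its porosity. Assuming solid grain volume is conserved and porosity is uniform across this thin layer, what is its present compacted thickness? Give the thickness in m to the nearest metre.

Working in km (1 km = 1000 m; k in km⁻¹ = k in m⁻¹ × 1000):
Porosity at 4.6 km: φ = 0.41·exp(−0.48×4.6) = 0.0451
Solid-volume conservation: h(1−φ) = h₀(1−φ₀) ⇒ h = h₀·(1−φ₀)/(1−φ)
h = 0.039 × (1 − 0.41)/(1 − 0.0451) = 0.039 × 0.6178 = 0.0241 km

24 m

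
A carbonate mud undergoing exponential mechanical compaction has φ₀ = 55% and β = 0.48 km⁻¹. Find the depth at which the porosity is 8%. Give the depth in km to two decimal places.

4.02 km

Invert Athy's law: d = ln(φ₀/φ) / β
d = ln(0.55/0.08) / 0.48 = ln(6.875) / 0.48 = 1.9279 / 0.48 = 4.016 km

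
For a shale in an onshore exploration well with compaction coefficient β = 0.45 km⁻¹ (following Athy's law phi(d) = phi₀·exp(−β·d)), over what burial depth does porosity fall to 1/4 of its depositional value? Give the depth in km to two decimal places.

3.08 km

phi/phi₀ = 1/4 ⇒ exp(−β·d) = 1/4 ⇒ d = ln(4) / β
d = 1.3863 / 0.45 = 3.081 km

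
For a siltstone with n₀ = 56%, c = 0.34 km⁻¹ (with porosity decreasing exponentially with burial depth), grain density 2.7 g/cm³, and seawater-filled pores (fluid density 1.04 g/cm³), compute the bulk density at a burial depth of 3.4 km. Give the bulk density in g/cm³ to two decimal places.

Porosity at depth: n = 0.56·exp(−0.34×3.4) = 0.56×0.3147 = 0.1763
Bulk density: ρ_b = (1−n)ρ_g + n·ρ_f = 0.8237×2.7 + 0.1763×1.04
       = 2.224 + 0.183 = 2.407 g/cm³

2.41 g/cm³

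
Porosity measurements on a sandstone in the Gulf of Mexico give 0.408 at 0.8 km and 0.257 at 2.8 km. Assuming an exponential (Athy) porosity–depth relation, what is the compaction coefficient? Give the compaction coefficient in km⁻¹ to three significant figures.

Athy: phi(Z) = phi₀ e^(−kZ) ⇒ phi₁/phi₂ = e^{k(Z₂−Z₁)} ⇒ k = ln(phi₁/phi₂)/(Z₂−Z₁)
k = ln(0.408/0.257) / (2.8 − 0.8) = ln(1.588) / 2 = 0.4622 / 2 = 0.2311 km⁻¹

0.231 km⁻¹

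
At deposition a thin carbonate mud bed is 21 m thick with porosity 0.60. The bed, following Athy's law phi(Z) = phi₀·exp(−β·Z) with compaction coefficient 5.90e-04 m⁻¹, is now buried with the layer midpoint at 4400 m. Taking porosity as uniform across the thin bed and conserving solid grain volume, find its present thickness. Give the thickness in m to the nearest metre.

9 m

Working in km (1 km = 1000 m; β in km⁻¹ = β in m⁻¹ × 1000):
Porosity at 4.4 km: phi = 0.6·exp(−0.59×4.4) = 0.0447
Solid-volume conservation: h(1−phi) = h₀(1−phi₀) ⇒ h = h₀·(1−phi₀)/(1−phi)
h = 0.021 × (1 − 0.6)/(1 − 0.0447) = 0.021 × 0.4187 = 0.0088 km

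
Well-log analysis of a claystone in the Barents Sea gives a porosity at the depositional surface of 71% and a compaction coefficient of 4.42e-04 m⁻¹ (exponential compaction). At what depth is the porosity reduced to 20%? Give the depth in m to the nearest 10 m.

2870 m

Working in km (1 km = 1000 m; β in km⁻¹ = β in m⁻¹ × 1000):
Invert Athy's law: z = ln(phi₀/phi) / β
z = ln(0.71/0.2) / 0.442 = ln(3.55) / 0.442 = 1.2669 / 0.442 = 2.866 km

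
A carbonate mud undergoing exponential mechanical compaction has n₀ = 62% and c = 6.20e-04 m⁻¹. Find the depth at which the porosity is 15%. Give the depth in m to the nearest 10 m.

2290 m

Working in km (1 km = 1000 m; c in km⁻¹ = c in m⁻¹ × 1000):
Invert Athy's law: d = ln(n₀/n) / c
d = ln(0.62/0.15) / 0.62 = ln(4.133) / 0.62 = 1.4191 / 0.62 = 2.289 km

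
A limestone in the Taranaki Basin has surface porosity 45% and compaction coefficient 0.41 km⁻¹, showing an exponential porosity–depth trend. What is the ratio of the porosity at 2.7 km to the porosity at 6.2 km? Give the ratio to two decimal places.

4.20

φ(Z₁)/φ(Z₂) = e^(−c·Z₁)/e^(−c·Z₂) = e^{c(Z₂−Z₁)}
= exp(0.41 × 3.5) = exp(1.435) = 4.1996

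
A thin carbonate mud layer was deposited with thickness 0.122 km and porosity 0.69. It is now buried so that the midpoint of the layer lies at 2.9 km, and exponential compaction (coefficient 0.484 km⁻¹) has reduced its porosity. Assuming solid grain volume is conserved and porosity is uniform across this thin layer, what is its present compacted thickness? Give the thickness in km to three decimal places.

0.046 km

Porosity at 2.9 km: phi = 0.69·exp(−0.484×2.9) = 0.1695
Solid-volume conservation: h(1−phi) = h₀(1−phi₀) ⇒ h = h₀·(1−phi₀)/(1−phi)
h = 0.122 × (1 − 0.69)/(1 − 0.1695) = 0.122 × 0.3733 = 0.0455 km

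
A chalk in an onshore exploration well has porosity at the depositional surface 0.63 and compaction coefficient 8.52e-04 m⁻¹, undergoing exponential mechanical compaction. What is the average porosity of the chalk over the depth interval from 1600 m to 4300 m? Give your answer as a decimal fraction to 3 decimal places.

Working in km (1 km = 1000 m; k in km⁻¹ = k in m⁻¹ × 1000):
⟨phi⟩ = (1/(z₂−z₁)) ∫ phi₀ e^(−kz) dz = phi₀·(e^(−k·z₁) − e^(−k·z₂)) / (k·(z₂−z₁))
e^(−0.852×1.6) = 0.2558; e^(−0.852×4.3) = 0.0256
⟨phi⟩ = 0.63 × (0.2558 − 0.0256) / (0.852 × 2.7) = 0.63 × 0.1001 = 0.0630

0.063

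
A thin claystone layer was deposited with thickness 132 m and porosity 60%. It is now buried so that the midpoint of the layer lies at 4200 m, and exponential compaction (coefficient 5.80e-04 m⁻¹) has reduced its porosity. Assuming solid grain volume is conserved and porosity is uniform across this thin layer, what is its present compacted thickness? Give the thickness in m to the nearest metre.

Working in km (1 km = 1000 m; β in km⁻¹ = β in m⁻¹ × 1000):
Porosity at 4.2 km: phi = 0.6·exp(−0.58×4.2) = 0.0525
Solid-volume conservation: h(1−phi) = h₀(1−phi₀) ⇒ h = h₀·(1−phi₀)/(1−phi)
h = 0.132 × (1 − 0.6)/(1 − 0.0525) = 0.132 × 0.4222 = 0.0557 km

56 m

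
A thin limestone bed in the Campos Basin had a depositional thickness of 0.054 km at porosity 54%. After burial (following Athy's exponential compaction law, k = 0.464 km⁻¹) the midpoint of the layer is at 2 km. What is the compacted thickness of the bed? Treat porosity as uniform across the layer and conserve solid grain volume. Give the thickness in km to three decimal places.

0.032 km

Porosity at 2 km: φ = 0.54·exp(−0.464×2) = 0.2135
Solid-volume conservation: h(1−φ) = h₀(1−φ₀) ⇒ h = h₀·(1−φ₀)/(1−φ)
h = 0.054 × (1 − 0.54)/(1 − 0.2135) = 0.054 × 0.5849 = 0.0316 km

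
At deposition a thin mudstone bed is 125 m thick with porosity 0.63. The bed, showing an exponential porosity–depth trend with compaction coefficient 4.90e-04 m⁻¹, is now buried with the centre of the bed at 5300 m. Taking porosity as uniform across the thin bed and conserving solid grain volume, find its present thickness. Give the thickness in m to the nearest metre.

Working in km (1 km = 1000 m; k in km⁻¹ = k in m⁻¹ × 1000):
Porosity at 5.3 km: n = 0.63·exp(−0.49×5.3) = 0.0469
Solid-volume conservation: h(1−n) = h₀(1−n₀) ⇒ h = h₀·(1−n₀)/(1−n)
h = 0.125 × (1 − 0.63)/(1 − 0.0469) = 0.125 × 0.3882 = 0.0485 km

49 m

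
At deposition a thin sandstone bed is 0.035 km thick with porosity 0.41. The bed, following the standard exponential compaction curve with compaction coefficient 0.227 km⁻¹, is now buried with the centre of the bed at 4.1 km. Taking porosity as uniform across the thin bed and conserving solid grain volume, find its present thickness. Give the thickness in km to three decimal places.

0.025 km

Porosity at 4.1 km: n = 0.41·exp(−0.227×4.1) = 0.1617
Solid-volume conservation: h(1−n) = h₀(1−n₀) ⇒ h = h₀·(1−n₀)/(1−n)
h = 0.035 × (1 − 0.41)/(1 − 0.1617) = 0.035 × 0.7038 = 0.0246 km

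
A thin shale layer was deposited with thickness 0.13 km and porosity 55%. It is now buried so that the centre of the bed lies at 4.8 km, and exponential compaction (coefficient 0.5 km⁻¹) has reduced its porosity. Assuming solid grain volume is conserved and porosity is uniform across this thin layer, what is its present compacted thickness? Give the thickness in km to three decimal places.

Porosity at 4.8 km: n = 0.55·exp(−0.5×4.8) = 0.0499
Solid-volume conservation: h(1−n) = h₀(1−n₀) ⇒ h = h₀·(1−n₀)/(1−n)
h = 0.13 × (1 − 0.55)/(1 − 0.0499) = 0.13 × 0.4736 = 0.0616 km

0.062 km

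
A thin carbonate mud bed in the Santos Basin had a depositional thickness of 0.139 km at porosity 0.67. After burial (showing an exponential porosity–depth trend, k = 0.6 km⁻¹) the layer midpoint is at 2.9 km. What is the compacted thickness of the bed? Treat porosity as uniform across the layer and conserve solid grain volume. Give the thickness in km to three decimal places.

0.052 km

Porosity at 2.9 km: n = 0.67·exp(−0.6×2.9) = 0.1176
Solid-volume conservation: h(1−n) = h₀(1−n₀) ⇒ h = h₀·(1−n₀)/(1−n)
h = 0.139 × (1 − 0.67)/(1 − 0.1176) = 0.139 × 0.3740 = 0.0520 km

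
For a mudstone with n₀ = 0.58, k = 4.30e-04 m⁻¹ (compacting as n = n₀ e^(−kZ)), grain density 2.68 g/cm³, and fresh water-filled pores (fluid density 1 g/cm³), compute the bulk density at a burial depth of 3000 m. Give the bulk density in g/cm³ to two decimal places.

Working in km (1 km = 1000 m; k in km⁻¹ = k in m⁻¹ × 1000):
Porosity at depth: n = 0.58·exp(−0.43×3) = 0.58×0.2753 = 0.1597
Bulk density: ρ_b = (1−n)ρ_g + n·ρ_f = 0.8403×2.68 + 0.1597×1
       = 2.252 + 0.160 = 2.412 g/cm³

2.41 g/cm³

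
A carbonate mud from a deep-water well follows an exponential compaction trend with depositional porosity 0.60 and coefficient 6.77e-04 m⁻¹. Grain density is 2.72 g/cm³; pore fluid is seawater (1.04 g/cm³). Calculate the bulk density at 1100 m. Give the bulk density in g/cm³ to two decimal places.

2.24 g/cm³

Working in km (1 km = 1000 m; k in km⁻¹ = k in m⁻¹ × 1000):
Porosity at depth: φ = 0.6·exp(−0.677×1.1) = 0.6×0.4749 = 0.2849
Bulk density: ρ_b = (1−φ)ρ_g + φ·ρ_f = 0.7151×2.72 + 0.2849×1.04
       = 1.945 + 0.296 = 2.241 g/cm³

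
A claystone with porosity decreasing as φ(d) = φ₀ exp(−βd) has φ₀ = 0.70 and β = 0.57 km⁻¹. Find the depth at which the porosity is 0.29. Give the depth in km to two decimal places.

Invert Athy's law: d = ln(φ₀/φ) / β
d = ln(0.7/0.29) / 0.57 = ln(2.414) / 0.57 = 0.8812 / 0.57 = 1.546 km

1.55 km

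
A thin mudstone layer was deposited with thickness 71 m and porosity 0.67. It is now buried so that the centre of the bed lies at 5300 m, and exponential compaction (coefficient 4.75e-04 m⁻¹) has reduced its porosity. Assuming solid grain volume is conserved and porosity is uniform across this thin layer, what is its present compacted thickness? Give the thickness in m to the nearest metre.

25 m

Working in km (1 km = 1000 m; β in km⁻¹ = β in m⁻¹ × 1000):
Porosity at 5.3 km: φ = 0.67·exp(−0.475×5.3) = 0.0540
Solid-volume conservation: h(1−φ) = h₀(1−φ₀) ⇒ h = h₀·(1−φ₀)/(1−φ)
h = 0.071 × (1 − 0.67)/(1 − 0.0540) = 0.071 × 0.3489 = 0.0248 km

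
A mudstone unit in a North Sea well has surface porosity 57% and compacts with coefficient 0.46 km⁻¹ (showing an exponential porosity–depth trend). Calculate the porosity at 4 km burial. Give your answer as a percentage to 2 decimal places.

n = n₀·exp(−c·d) = 0.57 × exp(−0.46 × 4) = 0.57 × exp(−1.84)
  = 0.57 × 0.1588 = 0.0905

9.05%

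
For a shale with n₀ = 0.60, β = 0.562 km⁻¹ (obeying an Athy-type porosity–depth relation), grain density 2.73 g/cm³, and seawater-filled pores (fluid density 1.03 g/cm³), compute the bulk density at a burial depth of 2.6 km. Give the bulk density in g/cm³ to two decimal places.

2.49 g/cm³

Porosity at depth: n = 0.6·exp(−0.562×2.6) = 0.6×0.2320 = 0.1392
Bulk density: ρ_b = (1−n)ρ_g + n·ρ_f = 0.8608×2.73 + 0.1392×1.03
       = 2.350 + 0.143 = 2.493 g/cm³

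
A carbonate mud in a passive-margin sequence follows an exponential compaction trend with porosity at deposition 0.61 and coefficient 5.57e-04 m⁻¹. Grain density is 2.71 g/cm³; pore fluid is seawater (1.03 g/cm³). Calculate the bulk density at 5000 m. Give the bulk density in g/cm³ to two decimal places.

Working in km (1 km = 1000 m; k in km⁻¹ = k in m⁻¹ × 1000):
Porosity at depth: n = 0.61·exp(−0.557×5) = 0.61×0.0617 = 0.0377
Bulk density: ρ_b = (1−n)ρ_g + n·ρ_f = 0.9623×2.71 + 0.0377×1.03
       = 2.608 + 0.039 = 2.647 g/cm³

2.65 g/cm³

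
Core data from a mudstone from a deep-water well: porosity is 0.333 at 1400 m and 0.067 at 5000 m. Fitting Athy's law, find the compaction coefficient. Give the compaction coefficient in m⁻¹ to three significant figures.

0.000445 m⁻¹

Working in km (1 km = 1000 m; c in km⁻¹ = c in m⁻¹ × 1000):
Athy: n(Z) = n₀ e^(−cZ) ⇒ n₁/n₂ = e^{c(Z₂−Z₁)} ⇒ c = ln(n₁/n₂)/(Z₂−Z₁)
c = ln(0.333/0.067) / (5 − 1.4) = ln(4.97) / 3.6 = 1.6034 / 3.6 = 0.4454 km⁻¹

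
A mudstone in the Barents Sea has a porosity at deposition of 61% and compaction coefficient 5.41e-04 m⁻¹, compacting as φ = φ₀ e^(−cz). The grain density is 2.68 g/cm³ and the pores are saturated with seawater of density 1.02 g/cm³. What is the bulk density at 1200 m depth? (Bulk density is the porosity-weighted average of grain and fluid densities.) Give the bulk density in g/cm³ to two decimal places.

2.15 g/cm³

Working in km (1 km = 1000 m; c in km⁻¹ = c in m⁻¹ × 1000):
Porosity at depth: φ = 0.61·exp(−0.541×1.2) = 0.61×0.5225 = 0.3187
Bulk density: ρ_b = (1−φ)ρ_g + φ·ρ_f = 0.6813×2.68 + 0.3187×1.02
       = 1.826 + 0.325 = 2.151 g/cm³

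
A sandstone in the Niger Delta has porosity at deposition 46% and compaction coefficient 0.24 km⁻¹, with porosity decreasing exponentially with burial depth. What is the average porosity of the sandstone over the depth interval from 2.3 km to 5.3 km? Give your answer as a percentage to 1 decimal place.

⟨phi⟩ = (1/(d₂−d₁)) ∫ phi₀ e^(−βd) dd = phi₀·(e^(−β·d₁) − e^(−β·d₂)) / (β·(d₂−d₁))
e^(−0.24×2.3) = 0.5758; e^(−0.24×5.3) = 0.2803
⟨phi⟩ = 0.46 × (0.5758 − 0.2803) / (0.24 × 3) = 0.46 × 0.4105 = 0.1888

18.9%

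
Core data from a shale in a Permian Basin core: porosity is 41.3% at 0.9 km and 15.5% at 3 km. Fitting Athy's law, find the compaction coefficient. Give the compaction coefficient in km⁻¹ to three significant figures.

Athy: φ(Z) = φ₀ e^(−kZ) ⇒ φ₁/φ₂ = e^{k(Z₂−Z₁)} ⇒ k = ln(φ₁/φ₂)/(Z₂−Z₁)
k = ln(0.413/0.155) / (3 − 0.9) = ln(2.665) / 2.1 = 0.9800 / 2.1 = 0.4667 km⁻¹

0.467 km⁻¹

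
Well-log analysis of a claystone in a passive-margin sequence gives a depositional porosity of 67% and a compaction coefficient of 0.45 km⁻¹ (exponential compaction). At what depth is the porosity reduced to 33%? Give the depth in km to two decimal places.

1.57 km

Invert Athy's law: z = ln(n₀/n) / β
z = ln(0.67/0.33) / 0.45 = ln(2.03) / 0.45 = 0.7082 / 0.45 = 1.574 km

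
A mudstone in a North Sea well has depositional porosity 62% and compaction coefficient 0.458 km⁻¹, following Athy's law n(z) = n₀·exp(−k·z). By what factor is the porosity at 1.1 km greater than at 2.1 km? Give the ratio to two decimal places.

1.58

n(z₁)/n(z₂) = e^(−k·z₁)/e^(−k·z₂) = e^{k(z₂−z₁)}
= exp(0.458 × 1) = exp(0.458) = 1.5809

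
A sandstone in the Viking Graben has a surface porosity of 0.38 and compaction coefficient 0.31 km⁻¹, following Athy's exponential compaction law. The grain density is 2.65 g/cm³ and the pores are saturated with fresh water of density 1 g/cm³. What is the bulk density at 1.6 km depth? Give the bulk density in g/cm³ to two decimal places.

Porosity at depth: n = 0.38·exp(−0.31×1.6) = 0.38×0.6090 = 0.2314
Bulk density: ρ_b = (1−n)ρ_g + n·ρ_f = 0.7686×2.65 + 0.2314×1
       = 2.037 + 0.231 = 2.268 g/cm³

2.27 g/cm³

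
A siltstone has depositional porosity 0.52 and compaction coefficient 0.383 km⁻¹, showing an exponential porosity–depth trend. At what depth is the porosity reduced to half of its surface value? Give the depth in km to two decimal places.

1.81 km

n/n₀ = 1/2 ⇒ exp(−c·d) = 1/2 ⇒ d = ln(2) / c
d = 0.6931 / 0.383 = 1.810 km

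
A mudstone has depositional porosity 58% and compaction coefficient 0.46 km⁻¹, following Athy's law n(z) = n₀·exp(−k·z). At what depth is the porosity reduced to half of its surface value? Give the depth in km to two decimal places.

1.51 km

n/n₀ = 1/2 ⇒ exp(−k·z) = 1/2 ⇒ z = ln(2) / k
z = 0.6931 / 0.46 = 1.507 km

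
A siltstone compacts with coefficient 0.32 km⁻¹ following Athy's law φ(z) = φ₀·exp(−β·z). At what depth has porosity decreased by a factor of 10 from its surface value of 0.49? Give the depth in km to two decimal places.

7.20 km

φ/φ₀ = 1/10 ⇒ exp(−β·z) = 1/10 ⇒ z = ln(10) / β
z = 2.3026 / 0.32 = 7.196 km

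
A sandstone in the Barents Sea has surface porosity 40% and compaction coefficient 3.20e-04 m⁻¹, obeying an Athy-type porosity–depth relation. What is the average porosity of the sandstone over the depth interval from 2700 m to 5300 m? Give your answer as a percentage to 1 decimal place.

Working in km (1 km = 1000 m; k in km⁻¹ = k in m⁻¹ × 1000):
⟨φ⟩ = (1/(z₂−z₁)) ∫ φ₀ e^(−kz) dz = φ₀·(e^(−k·z₁) − e^(−k·z₂)) / (k·(z₂−z₁))
e^(−0.32×2.7) = 0.4215; e^(−0.32×5.3) = 0.1834
⟨φ⟩ = 0.4 × (0.4215 − 0.1834) / (0.32 × 2.6) = 0.4 × 0.2861 = 0.1145

11.4%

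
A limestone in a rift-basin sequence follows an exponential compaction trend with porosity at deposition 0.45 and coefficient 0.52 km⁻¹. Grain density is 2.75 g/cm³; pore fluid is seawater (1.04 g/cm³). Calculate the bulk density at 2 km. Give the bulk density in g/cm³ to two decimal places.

2.48 g/cm³

Porosity at depth: n = 0.45·exp(−0.52×2) = 0.45×0.3535 = 0.1591
Bulk density: ρ_b = (1−n)ρ_g + n·ρ_f = 0.8409×2.75 + 0.1591×1.04
       = 2.313 + 0.165 = 2.478 g/cm³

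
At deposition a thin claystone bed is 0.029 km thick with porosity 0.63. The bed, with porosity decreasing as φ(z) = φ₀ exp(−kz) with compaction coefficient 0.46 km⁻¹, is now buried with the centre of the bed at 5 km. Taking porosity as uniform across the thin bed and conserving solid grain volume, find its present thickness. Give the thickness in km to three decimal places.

0.011 km

Porosity at 5 km: φ = 0.63·exp(−0.46×5) = 0.0632
Solid-volume conservation: h(1−φ) = h₀(1−φ₀) ⇒ h = h₀·(1−φ₀)/(1−φ)
h = 0.029 × (1 − 0.63)/(1 − 0.0632) = 0.029 × 0.3949 = 0.0115 km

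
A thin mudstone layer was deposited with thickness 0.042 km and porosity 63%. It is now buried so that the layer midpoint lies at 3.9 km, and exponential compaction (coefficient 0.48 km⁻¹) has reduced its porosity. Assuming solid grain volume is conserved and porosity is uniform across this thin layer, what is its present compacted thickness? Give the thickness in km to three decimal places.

Porosity at 3.9 km: φ = 0.63·exp(−0.48×3.9) = 0.0969
Solid-volume conservation: h(1−φ) = h₀(1−φ₀) ⇒ h = h₀·(1−φ₀)/(1−φ)
h = 0.042 × (1 − 0.63)/(1 − 0.0969) = 0.042 × 0.4097 = 0.0172 km

0.017 km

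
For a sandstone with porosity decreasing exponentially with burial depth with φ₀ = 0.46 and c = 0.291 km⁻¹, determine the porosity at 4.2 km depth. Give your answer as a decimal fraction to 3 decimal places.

0.136

φ = φ₀·exp(−c·z) = 0.46 × exp(−0.291 × 4.2) = 0.46 × exp(−1.222)
  = 0.46 × 0.2946 = 0.1355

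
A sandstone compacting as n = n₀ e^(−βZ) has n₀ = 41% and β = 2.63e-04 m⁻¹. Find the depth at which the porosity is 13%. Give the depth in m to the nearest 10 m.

Working in km (1 km = 1000 m; β in km⁻¹ = β in m⁻¹ × 1000):
Invert Athy's law: Z = ln(n₀/n) / β
Z = ln(0.41/0.13) / 0.263 = ln(3.154) / 0.263 = 1.1486 / 0.263 = 4.367 km

4370 m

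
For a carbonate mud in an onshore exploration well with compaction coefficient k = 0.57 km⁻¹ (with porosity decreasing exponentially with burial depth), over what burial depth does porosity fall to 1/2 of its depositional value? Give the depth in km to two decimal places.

1.22 km

n/n₀ = 1/2 ⇒ exp(−k·Z) = 1/2 ⇒ Z = ln(2) / k
Z = 0.6931 / 0.57 = 1.216 km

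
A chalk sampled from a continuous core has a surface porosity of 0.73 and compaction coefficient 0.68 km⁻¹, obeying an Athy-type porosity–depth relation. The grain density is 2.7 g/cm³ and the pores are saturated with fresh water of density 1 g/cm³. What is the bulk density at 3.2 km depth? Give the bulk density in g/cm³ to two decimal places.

2.56 g/cm³

Porosity at depth: φ = 0.73·exp(−0.68×3.2) = 0.73×0.1135 = 0.0829
Bulk density: ρ_b = (1−φ)ρ_g + φ·ρ_f = 0.9171×2.7 + 0.0829×1
       = 2.476 + 0.083 = 2.559 g/cm³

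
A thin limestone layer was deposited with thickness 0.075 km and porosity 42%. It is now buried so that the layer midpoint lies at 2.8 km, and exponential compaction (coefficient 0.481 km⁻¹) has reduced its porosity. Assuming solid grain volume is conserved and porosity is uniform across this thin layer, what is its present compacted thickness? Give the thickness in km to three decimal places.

0.049 km

Porosity at 2.8 km: φ = 0.42·exp(−0.481×2.8) = 0.1092
Solid-volume conservation: h(1−φ) = h₀(1−φ₀) ⇒ h = h₀·(1−φ₀)/(1−φ)
h = 0.075 × (1 − 0.42)/(1 − 0.1092) = 0.075 × 0.6511 = 0.0488 km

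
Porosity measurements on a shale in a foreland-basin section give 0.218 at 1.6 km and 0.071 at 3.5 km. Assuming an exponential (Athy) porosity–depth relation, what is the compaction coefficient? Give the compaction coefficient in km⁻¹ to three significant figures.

0.590 km⁻¹

Athy: φ(d) = φ₀ e^(−kd) ⇒ φ₁/φ₂ = e^{k(d₂−d₁)} ⇒ k = ln(φ₁/φ₂)/(d₂−d₁)
k = ln(0.218/0.071) / (3.5 − 1.6) = ln(3.07) / 1.9 = 1.1218 / 1.9 = 0.5904 km⁻¹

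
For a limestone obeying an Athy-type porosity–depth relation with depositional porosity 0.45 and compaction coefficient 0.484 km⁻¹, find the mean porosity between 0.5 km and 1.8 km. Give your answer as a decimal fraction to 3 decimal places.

⟨n⟩ = (1/(Z₂−Z₁)) ∫ n₀ e^(−βZ) dZ = n₀·(e^(−β·Z₁) − e^(−β·Z₂)) / (β·(Z₂−Z₁))
e^(−0.484×0.5) = 0.7851; e^(−0.484×1.8) = 0.4184
⟨n⟩ = 0.45 × (0.7851 − 0.4184) / (0.484 × 1.3) = 0.45 × 0.5827 = 0.2622

0.262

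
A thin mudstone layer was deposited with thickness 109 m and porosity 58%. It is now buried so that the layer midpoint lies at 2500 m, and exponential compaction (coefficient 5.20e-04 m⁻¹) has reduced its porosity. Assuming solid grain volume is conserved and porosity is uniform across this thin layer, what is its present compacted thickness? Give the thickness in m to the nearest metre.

54 m

Working in km (1 km = 1000 m; β in km⁻¹ = β in m⁻¹ × 1000):
Porosity at 2.5 km: φ = 0.58·exp(−0.52×2.5) = 0.1581
Solid-volume conservation: h(1−φ) = h₀(1−φ₀) ⇒ h = h₀·(1−φ₀)/(1−φ)
h = 0.109 × (1 − 0.58)/(1 − 0.1581) = 0.109 × 0.4989 = 0.0544 km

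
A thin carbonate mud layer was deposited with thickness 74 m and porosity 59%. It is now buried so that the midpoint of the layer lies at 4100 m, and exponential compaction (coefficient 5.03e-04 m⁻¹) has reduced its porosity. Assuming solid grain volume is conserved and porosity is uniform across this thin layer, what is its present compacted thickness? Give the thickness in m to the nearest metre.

Working in km (1 km = 1000 m; k in km⁻¹ = k in m⁻¹ × 1000):
Porosity at 4.1 km: phi = 0.59·exp(−0.503×4.1) = 0.0750
Solid-volume conservation: h(1−phi) = h₀(1−phi₀) ⇒ h = h₀·(1−phi₀)/(1−phi)
h = 0.074 × (1 − 0.59)/(1 − 0.0750) = 0.074 × 0.4433 = 0.0328 km

33 m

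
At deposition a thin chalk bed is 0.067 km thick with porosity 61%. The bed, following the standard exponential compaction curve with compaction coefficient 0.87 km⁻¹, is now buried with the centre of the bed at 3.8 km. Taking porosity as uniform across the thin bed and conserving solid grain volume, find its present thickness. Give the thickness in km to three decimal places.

Porosity at 3.8 km: phi = 0.61·exp(−0.87×3.8) = 0.0224
Solid-volume conservation: h(1−phi) = h₀(1−phi₀) ⇒ h = h₀·(1−phi₀)/(1−phi)
h = 0.067 × (1 − 0.61)/(1 − 0.0224) = 0.067 × 0.3989 = 0.0267 km

0.027 km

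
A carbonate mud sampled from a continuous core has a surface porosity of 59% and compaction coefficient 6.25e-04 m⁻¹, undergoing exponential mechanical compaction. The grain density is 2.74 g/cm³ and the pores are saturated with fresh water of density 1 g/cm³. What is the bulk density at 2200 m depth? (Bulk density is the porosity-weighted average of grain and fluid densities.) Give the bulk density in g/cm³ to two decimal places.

Working in km (1 km = 1000 m; c in km⁻¹ = c in m⁻¹ × 1000):
Porosity at depth: n = 0.59·exp(−0.625×2.2) = 0.59×0.2528 = 0.1492
Bulk density: ρ_b = (1−n)ρ_g + n·ρ_f = 0.8508×2.74 + 0.1492×1
       = 2.331 + 0.149 = 2.480 g/cm³

2.48 g/cm³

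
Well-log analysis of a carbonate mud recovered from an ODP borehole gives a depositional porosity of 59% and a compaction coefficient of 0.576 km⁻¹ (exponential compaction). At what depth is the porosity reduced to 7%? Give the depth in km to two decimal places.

Invert Athy's law: d = ln(φ₀/φ) / k
d = ln(0.59/0.07) / 0.576 = ln(8.429) / 0.576 = 2.1316 / 0.576 = 3.701 km

3.70 km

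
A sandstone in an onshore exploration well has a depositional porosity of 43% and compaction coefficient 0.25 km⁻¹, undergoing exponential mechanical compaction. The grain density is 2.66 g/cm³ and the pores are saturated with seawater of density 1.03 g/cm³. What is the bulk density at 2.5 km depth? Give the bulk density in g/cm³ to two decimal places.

Porosity at depth: n = 0.43·exp(−0.25×2.5) = 0.43×0.5353 = 0.2302
Bulk density: ρ_b = (1−n)ρ_g + n·ρ_f = 0.7698×2.66 + 0.2302×1.03
       = 2.048 + 0.237 = 2.285 g/cm³

2.28 g/cm³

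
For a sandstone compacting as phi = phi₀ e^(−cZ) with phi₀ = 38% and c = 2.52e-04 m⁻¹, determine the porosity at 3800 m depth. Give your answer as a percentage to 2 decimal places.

14.58%

Working in km (1 km = 1000 m; c in km⁻¹ = c in m⁻¹ × 1000):
phi = phi₀·exp(−c·Z) = 0.38 × exp(−0.252 × 3.8) = 0.38 × exp(−0.9576)
  = 0.38 × 0.3838 = 0.1458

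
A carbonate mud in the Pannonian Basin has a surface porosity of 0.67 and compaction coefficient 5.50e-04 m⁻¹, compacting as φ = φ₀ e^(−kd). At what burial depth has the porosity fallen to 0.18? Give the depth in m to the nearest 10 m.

2390 m

Working in km (1 km = 1000 m; k in km⁻¹ = k in m⁻¹ × 1000):
Invert Athy's law: d = ln(φ₀/φ) / k
d = ln(0.67/0.18) / 0.55 = ln(3.722) / 0.55 = 1.3143 / 0.55 = 2.390 km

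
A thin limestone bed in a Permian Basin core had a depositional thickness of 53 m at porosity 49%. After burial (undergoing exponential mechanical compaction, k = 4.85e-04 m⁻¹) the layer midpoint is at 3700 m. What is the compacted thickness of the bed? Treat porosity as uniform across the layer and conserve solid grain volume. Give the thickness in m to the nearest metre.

29 m

Working in km (1 km = 1000 m; k in km⁻¹ = k in m⁻¹ × 1000):
Porosity at 3.7 km: phi = 0.49·exp(−0.485×3.7) = 0.0814
Solid-volume conservation: h(1−phi) = h₀(1−phi₀) ⇒ h = h₀·(1−phi₀)/(1−phi)
h = 0.053 × (1 − 0.49)/(1 − 0.0814) = 0.053 × 0.5552 = 0.0294 km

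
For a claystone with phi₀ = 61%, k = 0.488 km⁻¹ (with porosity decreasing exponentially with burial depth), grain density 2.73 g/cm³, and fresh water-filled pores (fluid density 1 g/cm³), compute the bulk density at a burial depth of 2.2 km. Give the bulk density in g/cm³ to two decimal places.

Porosity at depth: phi = 0.61·exp(−0.488×2.2) = 0.61×0.3418 = 0.2085
Bulk density: ρ_b = (1−phi)ρ_g + phi·ρ_f = 0.7915×2.73 + 0.2085×1
       = 2.161 + 0.208 = 2.369 g/cm³

2.37 g/cm³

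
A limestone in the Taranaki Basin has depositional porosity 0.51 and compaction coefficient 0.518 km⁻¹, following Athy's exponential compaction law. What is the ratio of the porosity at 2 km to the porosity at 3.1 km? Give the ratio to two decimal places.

1.77

φ(z₁)/φ(z₂) = e^(−β·z₁)/e^(−β·z₂) = e^{β(z₂−z₁)}
= exp(0.518 × 1.1) = exp(0.5698) = 1.7679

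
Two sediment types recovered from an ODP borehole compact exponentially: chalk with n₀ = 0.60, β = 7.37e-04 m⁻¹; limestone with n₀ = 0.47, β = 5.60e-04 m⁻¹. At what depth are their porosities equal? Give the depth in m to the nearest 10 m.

Working in km (1 km = 1000 m; β in km⁻¹ = β in m⁻¹ × 1000):
Set n₀ₐ e^(−βₐd) = n₀ᵦ e^(−βᵦd) ⇒ ln(n₀ₐ/n₀ᵦ) = (βₐ − βᵦ)·d
d = ln(0.6/0.47) / (0.737 − 0.56) = 0.2442 / 0.177 = 1.380 km

1380 m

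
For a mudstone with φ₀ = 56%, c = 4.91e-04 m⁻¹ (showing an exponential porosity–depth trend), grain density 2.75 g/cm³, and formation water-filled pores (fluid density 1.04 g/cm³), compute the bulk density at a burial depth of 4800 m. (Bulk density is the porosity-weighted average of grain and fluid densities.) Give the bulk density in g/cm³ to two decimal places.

Working in km (1 km = 1000 m; c in km⁻¹ = c in m⁻¹ × 1000):
Porosity at depth: φ = 0.56·exp(−0.491×4.8) = 0.56×0.0947 = 0.0530
Bulk density: ρ_b = (1−φ)ρ_g + φ·ρ_f = 0.9470×2.75 + 0.0530×1.04
       = 2.604 + 0.055 = 2.659 g/cm³

2.66 g/cm³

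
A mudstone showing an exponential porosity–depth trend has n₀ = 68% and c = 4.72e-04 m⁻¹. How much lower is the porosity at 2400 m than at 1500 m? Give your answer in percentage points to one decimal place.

Working in km (1 km = 1000 m; c in km⁻¹ = c in m⁻¹ × 1000):
n(1.5) = 0.68·e^(−0.472×1.5) = 0.3350
n(2.4) = 0.68·e^(−0.472×2.4) = 0.2190
Δn = 0.3350 − 0.2190 = 0.1159

11.6 percentage points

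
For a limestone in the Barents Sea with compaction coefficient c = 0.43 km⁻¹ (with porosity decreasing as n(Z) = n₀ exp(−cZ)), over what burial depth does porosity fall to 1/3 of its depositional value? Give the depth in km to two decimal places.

n/n₀ = 1/3 ⇒ exp(−c·Z) = 1/3 ⇒ Z = ln(3) / c
Z = 1.0986 / 0.43 = 2.555 km

2.55 km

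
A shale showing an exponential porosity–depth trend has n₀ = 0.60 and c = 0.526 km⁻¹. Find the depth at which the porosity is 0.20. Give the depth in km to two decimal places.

2.09 km

Invert Athy's law: d = ln(n₀/n) / c
d = ln(0.6/0.2) / 0.526 = ln(3) / 0.526 = 1.0986 / 0.526 = 2.089 km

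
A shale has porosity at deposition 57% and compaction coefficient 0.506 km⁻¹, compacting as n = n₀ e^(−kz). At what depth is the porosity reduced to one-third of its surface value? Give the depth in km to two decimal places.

n/n₀ = 1/3 ⇒ exp(−k·z) = 1/3 ⇒ z = ln(3) / k
z = 1.0986 / 0.506 = 2.171 km

2.17 km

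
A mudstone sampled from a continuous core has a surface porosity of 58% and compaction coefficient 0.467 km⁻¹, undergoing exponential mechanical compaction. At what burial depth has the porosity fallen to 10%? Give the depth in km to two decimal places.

3.76 km

Invert Athy's law: z = ln(φ₀/φ) / k
z = ln(0.58/0.1) / 0.467 = ln(5.8) / 0.467 = 1.7579 / 0.467 = 3.764 km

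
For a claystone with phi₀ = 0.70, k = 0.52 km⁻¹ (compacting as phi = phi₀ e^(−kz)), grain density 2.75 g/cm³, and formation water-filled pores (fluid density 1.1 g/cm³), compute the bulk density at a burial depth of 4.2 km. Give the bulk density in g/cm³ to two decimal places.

Porosity at depth: phi = 0.7·exp(−0.52×4.2) = 0.7×0.1126 = 0.0788
Bulk density: ρ_b = (1−phi)ρ_g + phi·ρ_f = 0.9212×2.75 + 0.0788×1.1
       = 2.533 + 0.087 = 2.620 g/cm³

2.62 g/cm³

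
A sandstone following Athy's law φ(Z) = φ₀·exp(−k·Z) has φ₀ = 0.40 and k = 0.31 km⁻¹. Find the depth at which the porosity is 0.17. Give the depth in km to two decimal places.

2.76 km

Invert Athy's law: Z = ln(φ₀/φ) / k
Z = ln(0.4/0.17) / 0.31 = ln(2.353) / 0.31 = 0.8557 / 0.31 = 2.760 km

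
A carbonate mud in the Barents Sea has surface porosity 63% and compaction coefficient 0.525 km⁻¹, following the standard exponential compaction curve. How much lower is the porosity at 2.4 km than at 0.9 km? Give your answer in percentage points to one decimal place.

21.4 percentage points

phi(0.9) = 0.63·e^(−0.525×0.9) = 0.3928
phi(2.4) = 0.63·e^(−0.525×2.4) = 0.1787
Δphi = 0.3928 − 0.1787 = 0.2141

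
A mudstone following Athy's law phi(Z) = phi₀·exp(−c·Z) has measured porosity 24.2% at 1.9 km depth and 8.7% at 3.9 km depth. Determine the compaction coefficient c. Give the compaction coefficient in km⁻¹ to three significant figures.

0.512 km⁻¹

Athy: phi(Z) = phi₀ e^(−cZ) ⇒ phi₁/phi₂ = e^{c(Z₂−Z₁)} ⇒ c = ln(phi₁/phi₂)/(Z₂−Z₁)
c = ln(0.242/0.087) / (3.9 − 1.9) = ln(2.782) / 2 = 1.0230 / 2 = 0.5115 km⁻¹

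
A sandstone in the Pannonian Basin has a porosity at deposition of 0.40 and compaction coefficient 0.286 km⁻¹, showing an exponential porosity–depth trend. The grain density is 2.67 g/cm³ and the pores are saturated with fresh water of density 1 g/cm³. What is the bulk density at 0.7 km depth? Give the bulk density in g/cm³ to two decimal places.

2.12 g/cm³

Porosity at depth: phi = 0.4·exp(−0.286×0.7) = 0.4×0.8186 = 0.3274
Bulk density: ρ_b = (1−phi)ρ_g + phi·ρ_f = 0.6726×2.67 + 0.3274×1
       = 1.796 + 0.327 = 2.123 g/cm³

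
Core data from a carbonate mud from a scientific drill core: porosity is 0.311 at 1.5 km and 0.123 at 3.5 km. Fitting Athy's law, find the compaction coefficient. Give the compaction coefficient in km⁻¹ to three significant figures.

Athy: φ(Z) = φ₀ e^(−cZ) ⇒ φ₁/φ₂ = e^{c(Z₂−Z₁)} ⇒ c = ln(φ₁/φ₂)/(Z₂−Z₁)
c = ln(0.311/0.123) / (3.5 − 1.5) = ln(2.528) / 2 = 0.9276 / 2 = 0.4638 km⁻¹

0.464 km⁻¹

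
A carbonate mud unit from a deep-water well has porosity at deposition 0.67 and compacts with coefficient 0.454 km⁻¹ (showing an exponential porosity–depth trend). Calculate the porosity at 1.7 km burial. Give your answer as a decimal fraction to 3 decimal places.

0.310

n = n₀·exp(−k·d) = 0.67 × exp(−0.454 × 1.7) = 0.67 × exp(−0.7718)
  = 0.67 × 0.4622 = 0.3097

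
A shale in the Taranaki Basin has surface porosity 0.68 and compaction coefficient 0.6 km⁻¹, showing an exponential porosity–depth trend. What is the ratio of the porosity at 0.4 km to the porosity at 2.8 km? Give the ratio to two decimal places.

4.22

phi(d₁)/phi(d₂) = e^(−c·d₁)/e^(−c·d₂) = e^{c(d₂−d₁)}
= exp(0.6 × 2.4) = exp(1.44) = 4.2207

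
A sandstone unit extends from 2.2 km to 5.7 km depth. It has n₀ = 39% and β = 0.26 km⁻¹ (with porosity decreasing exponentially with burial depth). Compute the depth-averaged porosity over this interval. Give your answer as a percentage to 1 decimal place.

14.5%

⟨n⟩ = (1/(z₂−z₁)) ∫ n₀ e^(−βz) dz = n₀·(e^(−β·z₁) − e^(−β·z₂)) / (β·(z₂−z₁))
e^(−0.26×2.2) = 0.5644; e^(−0.26×5.7) = 0.2272
⟨n⟩ = 0.39 × (0.5644 − 0.2272) / (0.26 × 3.5) = 0.39 × 0.3706 = 0.1445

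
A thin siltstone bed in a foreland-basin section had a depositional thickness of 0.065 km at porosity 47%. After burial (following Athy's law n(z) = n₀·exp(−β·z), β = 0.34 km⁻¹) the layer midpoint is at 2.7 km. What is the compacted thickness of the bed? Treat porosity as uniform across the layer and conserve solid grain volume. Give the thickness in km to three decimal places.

Porosity at 2.7 km: n = 0.47·exp(−0.34×2.7) = 0.1877
Solid-volume conservation: h(1−n) = h₀(1−n₀) ⇒ h = h₀·(1−n₀)/(1−n)
h = 0.065 × (1 − 0.47)/(1 − 0.1877) = 0.065 × 0.6525 = 0.0424 km

0.042 km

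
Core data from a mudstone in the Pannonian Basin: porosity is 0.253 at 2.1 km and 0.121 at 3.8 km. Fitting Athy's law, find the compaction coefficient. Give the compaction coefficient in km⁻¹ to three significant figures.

0.434 km⁻¹

Athy: n(d) = n₀ e^(−cd) ⇒ n₁/n₂ = e^{c(d₂−d₁)} ⇒ c = ln(n₁/n₂)/(d₂−d₁)
c = ln(0.253/0.121) / (3.8 − 2.1) = ln(2.091) / 1.7 = 0.7376 / 1.7 = 0.4339 km⁻¹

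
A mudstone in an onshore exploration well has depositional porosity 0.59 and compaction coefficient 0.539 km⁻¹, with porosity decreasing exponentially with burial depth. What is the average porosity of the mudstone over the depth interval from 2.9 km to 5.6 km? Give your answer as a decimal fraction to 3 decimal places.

⟨φ⟩ = (1/(z₂−z₁)) ∫ φ₀ e^(−kz) dz = φ₀·(e^(−k·z₁) − e^(−k·z₂)) / (k·(z₂−z₁))
e^(−0.539×2.9) = 0.2095; e^(−0.539×5.6) = 0.0489
⟨φ⟩ = 0.59 × (0.2095 − 0.0489) / (0.539 × 2.7) = 0.59 × 0.1104 = 0.0651

0.065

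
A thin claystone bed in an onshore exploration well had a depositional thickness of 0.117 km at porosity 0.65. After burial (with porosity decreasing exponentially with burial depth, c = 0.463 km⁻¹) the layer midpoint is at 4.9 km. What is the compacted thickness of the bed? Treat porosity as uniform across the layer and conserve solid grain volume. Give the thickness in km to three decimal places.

0.044 km

Porosity at 4.9 km: n = 0.65·exp(−0.463×4.9) = 0.0672
Solid-volume conservation: h(1−n) = h₀(1−n₀) ⇒ h = h₀·(1−n₀)/(1−n)
h = 0.117 × (1 − 0.65)/(1 − 0.0672) = 0.117 × 0.3752 = 0.0439 km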